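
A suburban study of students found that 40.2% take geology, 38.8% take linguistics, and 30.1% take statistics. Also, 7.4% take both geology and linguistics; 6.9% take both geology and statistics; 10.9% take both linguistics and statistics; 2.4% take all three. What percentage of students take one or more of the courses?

86.3%

Apply inclusion-exclusion:
P(≥1) = 40.2 + 38.8 + 30.1 − 7.4 − 6.9 − 10.9 + 2.4 = 86.3%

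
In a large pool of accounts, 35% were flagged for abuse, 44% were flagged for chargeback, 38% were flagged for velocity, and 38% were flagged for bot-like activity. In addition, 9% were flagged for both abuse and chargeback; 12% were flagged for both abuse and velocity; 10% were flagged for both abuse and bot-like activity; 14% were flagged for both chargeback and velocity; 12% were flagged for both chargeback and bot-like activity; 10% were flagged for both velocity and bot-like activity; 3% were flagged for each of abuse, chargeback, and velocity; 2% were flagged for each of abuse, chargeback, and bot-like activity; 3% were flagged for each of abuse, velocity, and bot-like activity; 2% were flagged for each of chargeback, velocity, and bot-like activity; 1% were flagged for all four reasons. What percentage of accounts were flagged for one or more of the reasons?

97%

Inclusion–exclusion gives
P(at least one) = 35 + 44 + 38 + 38 − 9 − 12 − 10 − 14 − 12 − 10 + 3 + 2 + 3 + 2 − 1 = 97%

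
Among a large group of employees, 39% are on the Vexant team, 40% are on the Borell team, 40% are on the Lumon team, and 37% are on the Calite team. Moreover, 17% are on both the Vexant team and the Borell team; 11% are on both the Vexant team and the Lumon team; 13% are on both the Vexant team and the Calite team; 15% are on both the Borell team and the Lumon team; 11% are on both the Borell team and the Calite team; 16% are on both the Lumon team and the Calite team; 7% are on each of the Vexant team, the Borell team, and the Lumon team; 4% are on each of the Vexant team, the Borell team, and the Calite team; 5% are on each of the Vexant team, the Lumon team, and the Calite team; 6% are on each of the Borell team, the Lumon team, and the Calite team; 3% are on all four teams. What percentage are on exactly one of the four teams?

P(exactly one) = 39 + 40 + 40 + 37 − 2·17 − 2·11 − 2·13 − 2·15 − 2·11 − 2·16 + 3·7 + 3·4 + 3·5 + 3·6 − 4·3 = 44%

44%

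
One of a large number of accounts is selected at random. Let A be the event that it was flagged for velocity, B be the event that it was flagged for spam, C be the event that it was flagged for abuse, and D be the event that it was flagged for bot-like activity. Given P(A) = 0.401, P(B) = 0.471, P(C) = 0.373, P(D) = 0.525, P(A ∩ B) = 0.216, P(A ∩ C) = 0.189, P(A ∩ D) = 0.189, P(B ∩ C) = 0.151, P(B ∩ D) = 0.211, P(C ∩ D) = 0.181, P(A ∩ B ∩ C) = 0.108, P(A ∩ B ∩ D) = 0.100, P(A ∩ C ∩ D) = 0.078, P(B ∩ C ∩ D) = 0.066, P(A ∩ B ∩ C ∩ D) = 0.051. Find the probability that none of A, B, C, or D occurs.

0.066

Inclusion–exclusion gives
P(A ∪ B ∪ C ∪ D) = 0.401 + 0.471 + 0.373 + 0.525 − 0.216 − 0.189 − 0.189 − 0.151 − 0.211 − 0.181 + 0.108 + 0.100 + 0.078 + 0.066 − 0.051 = 0.934
P(none) = 1 − 0.934 = 0.066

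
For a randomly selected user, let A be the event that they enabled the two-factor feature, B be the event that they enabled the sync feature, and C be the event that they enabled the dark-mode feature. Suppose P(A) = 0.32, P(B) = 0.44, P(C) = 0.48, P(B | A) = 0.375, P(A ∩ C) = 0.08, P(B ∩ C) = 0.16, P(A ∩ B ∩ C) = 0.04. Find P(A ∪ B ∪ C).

0.92

P(A ∩ B) = P(A)·P(B|A) = 0.32 × 0.375 = 0.12
By inclusion-exclusion,
P(A ∪ B ∪ C) = 0.32 + 0.44 + 0.48 − 0.12 − 0.08 − 0.16 + 0.04 = 0.92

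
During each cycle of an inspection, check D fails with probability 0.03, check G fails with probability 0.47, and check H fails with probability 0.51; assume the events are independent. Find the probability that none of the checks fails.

Since the events are independent, P(none) is the product of the individual non-occurrence probabilities.
P(none) = (1 − 0.03) × (1 − 0.47) × (1 − 0.51) = 0.97 × 0.53 × 0.49 = 0.251909

0.251909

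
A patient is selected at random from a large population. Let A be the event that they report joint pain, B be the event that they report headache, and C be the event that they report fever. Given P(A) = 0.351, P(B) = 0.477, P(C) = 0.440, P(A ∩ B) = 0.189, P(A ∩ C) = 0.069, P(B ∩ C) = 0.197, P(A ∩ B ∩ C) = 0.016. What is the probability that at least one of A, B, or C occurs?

Inclusion–exclusion gives
P(A ∪ B ∪ C) = 0.351 + 0.477 + 0.440 − 0.189 − 0.069 − 0.197 + 0.016 = 0.829

0.829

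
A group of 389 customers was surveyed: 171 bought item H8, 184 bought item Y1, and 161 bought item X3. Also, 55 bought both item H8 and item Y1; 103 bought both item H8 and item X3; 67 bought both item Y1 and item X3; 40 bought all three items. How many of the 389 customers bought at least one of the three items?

331

By inclusion-exclusion,
N(≥1) = 171 + 184 + 161 − 55 − 103 − 67 + 40 = 331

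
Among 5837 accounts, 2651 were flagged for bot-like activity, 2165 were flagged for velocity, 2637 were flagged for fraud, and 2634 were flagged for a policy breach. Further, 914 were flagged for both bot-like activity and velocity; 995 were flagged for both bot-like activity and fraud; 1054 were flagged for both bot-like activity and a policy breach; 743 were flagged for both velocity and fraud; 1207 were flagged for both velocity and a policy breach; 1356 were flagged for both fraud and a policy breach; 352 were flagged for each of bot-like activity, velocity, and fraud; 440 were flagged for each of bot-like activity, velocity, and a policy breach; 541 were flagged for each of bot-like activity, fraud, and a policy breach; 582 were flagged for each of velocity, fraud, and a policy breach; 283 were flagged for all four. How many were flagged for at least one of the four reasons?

5450

|union| = 2651 + 2165 + 2637 + 2634 − 914 − 995 − 1054 − 743 − 1207 − 1356 + 352 + 440 + 541 + 582 − 283 = 5450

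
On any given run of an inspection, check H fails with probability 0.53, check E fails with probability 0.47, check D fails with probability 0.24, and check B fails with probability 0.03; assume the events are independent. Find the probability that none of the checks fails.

Since the events are independent, P(none) is the product of the individual non-occurrence probabilities.
P(none) = (1 − 0.53) × (1 − 0.47) × (1 − 0.24) × (1 − 0.03) = 0.47 × 0.53 × 0.76 × 0.97 = 0.18363652

0.18363652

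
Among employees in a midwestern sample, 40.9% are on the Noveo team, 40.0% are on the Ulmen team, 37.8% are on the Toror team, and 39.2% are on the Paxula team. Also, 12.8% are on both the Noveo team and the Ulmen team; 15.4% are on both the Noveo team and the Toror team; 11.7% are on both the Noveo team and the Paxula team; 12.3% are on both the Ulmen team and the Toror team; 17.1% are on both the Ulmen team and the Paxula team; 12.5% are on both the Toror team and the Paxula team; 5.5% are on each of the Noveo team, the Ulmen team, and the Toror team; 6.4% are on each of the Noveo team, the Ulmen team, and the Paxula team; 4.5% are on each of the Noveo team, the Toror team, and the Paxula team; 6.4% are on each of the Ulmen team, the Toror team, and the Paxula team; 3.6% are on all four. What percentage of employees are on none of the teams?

P(at least one) = 40.9 + 40.0 + 37.8 + 39.2 − 12.8 − 15.4 − 11.7 − 12.3 − 17.1 − 12.5 + 5.5 + 6.4 + 4.5 + 6.4 − 3.6 = 95.3%
P(none) = 100% − 95.3% = 4.7%

4.7%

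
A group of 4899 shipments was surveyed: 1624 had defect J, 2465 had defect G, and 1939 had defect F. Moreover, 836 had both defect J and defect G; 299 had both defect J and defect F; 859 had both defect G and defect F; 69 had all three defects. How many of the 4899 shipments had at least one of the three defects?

By inclusion–exclusion:
|at least one| = 1624 + 2465 + 1939 − 836 − 299 − 859 + 69 = 4103

4103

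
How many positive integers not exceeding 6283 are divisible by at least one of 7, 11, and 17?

⌊6283/7⌋ + ⌊6283/11⌋ + ⌊6283/17⌋ − ⌊6283/77⌋ − ⌊6283/119⌋ − ⌊6283/187⌋ + ⌊6283/1309⌋ = 897 + 571 + 369 − 81 − 52 − 33 + 4 = 1675

1675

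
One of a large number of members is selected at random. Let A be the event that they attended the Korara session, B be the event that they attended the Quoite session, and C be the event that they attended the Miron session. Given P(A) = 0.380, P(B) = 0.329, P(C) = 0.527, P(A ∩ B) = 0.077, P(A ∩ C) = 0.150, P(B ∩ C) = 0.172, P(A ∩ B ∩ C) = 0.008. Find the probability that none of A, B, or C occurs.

By inclusion-exclusion,
P(A ∪ B ∪ C) = 0.380 + 0.329 + 0.527 − 0.077 − 0.150 − 0.172 + 0.008 = 0.845
P(none) = 1 − 0.845 = 0.155

0.155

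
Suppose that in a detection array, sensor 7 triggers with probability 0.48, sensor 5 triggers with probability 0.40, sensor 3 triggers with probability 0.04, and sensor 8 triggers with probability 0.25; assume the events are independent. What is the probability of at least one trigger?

P(none) = (1 − 0.48) × (1 − 0.40) × (1 − 0.04) × (1 − 0.25) = 0.52 × 0.60 × 0.96 × 0.75 = 0.22464
P(at least one) = 1 − 0.22464 = 0.77536

0.77536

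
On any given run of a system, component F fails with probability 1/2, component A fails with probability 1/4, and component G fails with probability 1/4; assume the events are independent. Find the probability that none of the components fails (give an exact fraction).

9/32

P(none) = (1 − 1/2) × (1 − 1/4) × (1 − 1/4) = 1/2 × 3/4 × 3/4 = 9/32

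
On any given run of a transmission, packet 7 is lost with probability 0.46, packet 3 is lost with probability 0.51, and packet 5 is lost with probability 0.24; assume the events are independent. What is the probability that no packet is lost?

0.201096

Independence gives P(none) = ∏(1 − pᵢ).
P(none) = (1 − 0.46) × (1 − 0.51) × (1 − 0.24) = 0.54 × 0.49 × 0.76 = 0.201096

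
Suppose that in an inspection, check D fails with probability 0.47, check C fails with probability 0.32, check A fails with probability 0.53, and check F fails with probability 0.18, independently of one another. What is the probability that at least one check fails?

0.86110184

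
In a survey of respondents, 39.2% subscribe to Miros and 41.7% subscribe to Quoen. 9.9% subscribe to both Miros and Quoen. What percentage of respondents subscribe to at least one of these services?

Apply inclusion-exclusion:
P(≥1) = 39.2 + 41.7 − 9.9 = 71.0%

71.0%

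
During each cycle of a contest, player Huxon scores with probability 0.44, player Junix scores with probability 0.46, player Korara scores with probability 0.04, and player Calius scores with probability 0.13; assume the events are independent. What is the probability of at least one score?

0.74743552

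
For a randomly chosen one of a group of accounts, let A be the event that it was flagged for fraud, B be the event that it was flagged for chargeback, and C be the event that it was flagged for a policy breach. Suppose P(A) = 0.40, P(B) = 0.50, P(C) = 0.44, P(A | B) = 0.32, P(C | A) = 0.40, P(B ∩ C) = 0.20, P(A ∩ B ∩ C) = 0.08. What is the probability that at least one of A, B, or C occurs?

P(A ∩ B) = P(B)·P(A|B) = 0.50 × 0.32 = 0.16
P(A ∩ C) = P(A)·P(C|A) = 0.40 × 0.40 = 0.16
Apply inclusion-exclusion:
P(A ∪ B ∪ C) = 0.40 + 0.50 + 0.44 − 0.16 − 0.16 − 0.20 + 0.08 = 0.90

0.90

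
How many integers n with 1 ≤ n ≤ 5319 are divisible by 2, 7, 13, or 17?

Apply inclusion-exclusion:
floor(5319/2) + floor(5319/7) + floor(5319/13) + floor(5319/17) − floor(5319/14) − floor(5319/26) − floor(5319/34) − floor(5319/91) − floor(5319/119) − floor(5319/221) + floor(5319/182) + floor(5319/238) + floor(5319/442) + floor(5319/1547) − floor(5319/3094) = 2659 + 759 + 409 + 312 − 379 − 204 − 156 − 58 − 44 − 24 + 29 + 22 + 12 + 3 − 1 = 3339

3339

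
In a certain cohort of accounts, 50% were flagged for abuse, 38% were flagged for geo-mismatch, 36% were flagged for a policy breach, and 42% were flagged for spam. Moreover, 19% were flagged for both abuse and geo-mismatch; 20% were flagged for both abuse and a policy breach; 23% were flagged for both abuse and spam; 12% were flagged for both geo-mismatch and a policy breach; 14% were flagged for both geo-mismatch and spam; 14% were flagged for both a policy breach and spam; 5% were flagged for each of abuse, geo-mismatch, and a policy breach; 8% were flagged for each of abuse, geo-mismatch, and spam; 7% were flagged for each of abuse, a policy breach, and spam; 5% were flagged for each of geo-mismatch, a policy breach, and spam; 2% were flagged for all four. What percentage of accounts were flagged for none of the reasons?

13%

By inclusion–exclusion:
P(at least one) = 50 + 38 + 36 + 42 − 19 − 20 − 23 − 12 − 14 − 14 + 5 + 8 + 7 + 5 − 2 = 87%
P(none) = 100% − 87% = 13%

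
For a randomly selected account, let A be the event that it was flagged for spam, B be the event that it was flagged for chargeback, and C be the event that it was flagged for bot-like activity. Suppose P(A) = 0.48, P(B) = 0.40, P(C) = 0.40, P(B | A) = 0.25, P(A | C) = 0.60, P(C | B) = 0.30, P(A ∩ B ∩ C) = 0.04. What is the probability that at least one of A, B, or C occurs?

P(A ∩ B) = P(A)·P(B|A) = 0.48 × 0.25 = 0.12
P(A ∩ C) = P(C)·P(A|C) = 0.40 × 0.60 = 0.24
P(B ∩ C) = P(B)·P(C|B) = 0.40 × 0.30 = 0.12
Inclusion–exclusion gives
P(A ∪ B ∪ C) = 0.48 + 0.40 + 0.40 − 0.12 − 0.24 − 0.12 + 0.04 = 0.84

0.84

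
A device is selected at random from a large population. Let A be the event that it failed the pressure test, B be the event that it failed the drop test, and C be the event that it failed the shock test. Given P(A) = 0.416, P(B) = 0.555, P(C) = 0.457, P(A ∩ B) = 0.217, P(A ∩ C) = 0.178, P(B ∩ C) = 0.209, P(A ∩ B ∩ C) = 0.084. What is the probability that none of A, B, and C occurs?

0.092

P(A ∪ B ∪ C) = 0.416 + 0.555 + 0.457 − 0.217 − 0.178 − 0.209 + 0.084 = 0.908
P(none) = 1 − 0.908 = 0.092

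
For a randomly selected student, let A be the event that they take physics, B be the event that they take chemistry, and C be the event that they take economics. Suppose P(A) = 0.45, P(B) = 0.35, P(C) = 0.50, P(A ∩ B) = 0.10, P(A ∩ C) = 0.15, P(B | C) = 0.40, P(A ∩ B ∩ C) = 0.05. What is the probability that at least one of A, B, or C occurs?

0.90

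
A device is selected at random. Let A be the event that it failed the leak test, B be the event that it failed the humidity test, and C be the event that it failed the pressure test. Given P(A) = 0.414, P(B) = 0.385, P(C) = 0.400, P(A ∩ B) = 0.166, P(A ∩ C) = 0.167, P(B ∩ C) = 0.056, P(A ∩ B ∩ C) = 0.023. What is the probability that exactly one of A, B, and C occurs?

0.490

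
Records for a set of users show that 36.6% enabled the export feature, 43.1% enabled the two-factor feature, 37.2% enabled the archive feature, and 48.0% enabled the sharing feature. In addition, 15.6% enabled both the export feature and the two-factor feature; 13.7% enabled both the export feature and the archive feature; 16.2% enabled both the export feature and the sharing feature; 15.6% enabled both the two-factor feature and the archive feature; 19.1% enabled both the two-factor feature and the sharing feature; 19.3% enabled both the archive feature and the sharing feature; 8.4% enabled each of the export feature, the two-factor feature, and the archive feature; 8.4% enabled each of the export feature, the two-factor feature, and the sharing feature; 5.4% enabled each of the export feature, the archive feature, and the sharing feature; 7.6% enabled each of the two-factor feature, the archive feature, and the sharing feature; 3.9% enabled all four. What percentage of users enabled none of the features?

8.7%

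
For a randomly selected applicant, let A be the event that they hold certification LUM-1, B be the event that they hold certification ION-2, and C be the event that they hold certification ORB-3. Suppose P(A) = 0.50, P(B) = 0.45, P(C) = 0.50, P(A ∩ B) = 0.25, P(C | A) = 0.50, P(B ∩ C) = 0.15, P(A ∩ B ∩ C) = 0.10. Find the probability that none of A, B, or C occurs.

P(A ∩ C) = P(A)·P(C|A) = 0.50 × 0.50 = 0.25
By inclusion–exclusion:
P(A ∪ B ∪ C) = 0.50 + 0.45 + 0.50 − 0.25 − 0.25 − 0.15 + 0.10 = 0.90
P(none) = 1 − 0.90 = 0.10

0.10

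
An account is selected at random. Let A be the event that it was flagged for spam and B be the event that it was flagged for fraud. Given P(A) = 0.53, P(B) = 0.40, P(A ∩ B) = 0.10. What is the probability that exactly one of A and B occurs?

0.73

Using the inclusion–exclusion count for exactly one event:
P(exactly one) = 0.53 + 0.40 − 2·0.10 = 0.73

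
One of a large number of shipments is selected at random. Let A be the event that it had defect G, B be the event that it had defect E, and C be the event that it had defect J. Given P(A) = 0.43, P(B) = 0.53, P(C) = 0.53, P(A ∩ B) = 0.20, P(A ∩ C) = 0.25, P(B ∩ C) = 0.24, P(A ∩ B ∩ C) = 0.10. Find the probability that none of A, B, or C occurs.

By inclusion-exclusion,
P(A ∪ B ∪ C) = 0.43 + 0.53 + 0.53 − 0.20 − 0.25 − 0.24 + 0.10 = 0.90
P(none) = 1 − 0.90 = 0.10

0.10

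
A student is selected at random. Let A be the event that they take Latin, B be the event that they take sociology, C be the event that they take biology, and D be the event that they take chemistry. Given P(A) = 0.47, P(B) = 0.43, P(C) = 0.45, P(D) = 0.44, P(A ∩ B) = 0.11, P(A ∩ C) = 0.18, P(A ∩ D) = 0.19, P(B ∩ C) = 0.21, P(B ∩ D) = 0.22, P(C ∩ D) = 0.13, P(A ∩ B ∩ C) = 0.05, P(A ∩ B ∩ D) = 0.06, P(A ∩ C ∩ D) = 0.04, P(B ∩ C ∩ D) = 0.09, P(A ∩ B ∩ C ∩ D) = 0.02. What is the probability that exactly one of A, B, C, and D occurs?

0.35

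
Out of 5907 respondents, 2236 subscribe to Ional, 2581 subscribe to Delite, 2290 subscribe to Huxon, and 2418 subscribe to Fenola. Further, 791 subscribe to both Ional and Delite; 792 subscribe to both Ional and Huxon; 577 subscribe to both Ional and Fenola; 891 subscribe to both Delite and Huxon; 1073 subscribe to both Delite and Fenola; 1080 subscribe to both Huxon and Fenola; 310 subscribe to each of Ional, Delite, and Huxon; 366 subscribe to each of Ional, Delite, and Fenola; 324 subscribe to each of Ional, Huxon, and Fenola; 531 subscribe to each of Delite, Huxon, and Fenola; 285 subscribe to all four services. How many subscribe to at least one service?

By inclusion-exclusion,
|union| = 2236 + 2581 + 2290 + 2418 − 791 − 792 − 577 − 891 − 1073 − 1080 + 310 + 366 + 324 + 531 − 285 = 5567

5567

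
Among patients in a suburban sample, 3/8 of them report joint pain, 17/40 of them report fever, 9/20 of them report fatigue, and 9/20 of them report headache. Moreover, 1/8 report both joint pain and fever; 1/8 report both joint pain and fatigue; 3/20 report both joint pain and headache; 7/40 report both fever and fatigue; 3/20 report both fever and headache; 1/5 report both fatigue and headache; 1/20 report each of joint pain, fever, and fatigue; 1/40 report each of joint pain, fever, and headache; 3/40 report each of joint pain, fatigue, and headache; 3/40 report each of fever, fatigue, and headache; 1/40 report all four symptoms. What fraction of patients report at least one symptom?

39/40

P(at least one) = 3/8 + 17/40 + 9/20 + 9/20 − 1/8 − 1/8 − 3/20 − 7/40 − 3/20 − 1/5 + 1/20 + 1/40 + 3/40 + 3/40 − 1/40 = 39/40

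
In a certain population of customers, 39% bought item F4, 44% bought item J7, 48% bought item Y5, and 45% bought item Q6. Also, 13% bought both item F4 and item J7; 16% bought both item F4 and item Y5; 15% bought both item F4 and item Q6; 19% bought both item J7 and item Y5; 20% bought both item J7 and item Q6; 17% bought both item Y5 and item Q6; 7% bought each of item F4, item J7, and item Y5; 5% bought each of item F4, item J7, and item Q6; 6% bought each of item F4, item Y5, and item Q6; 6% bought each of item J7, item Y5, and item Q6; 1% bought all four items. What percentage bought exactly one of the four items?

Using the inclusion–exclusion count for exactly one event:
P(exactly one) = 39 + 44 + 48 + 45 − 2·13 − 2·16 − 2·15 − 2·19 − 2·20 − 2·17 + 3·7 + 3·5 + 3·6 + 3·6 − 4·1 = 44%

44%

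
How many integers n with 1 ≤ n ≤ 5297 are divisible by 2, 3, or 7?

3783

Apply inclusion-exclusion:
floor(5297/2) + floor(5297/3) + floor(5297/7) − floor(5297/6) − floor(5297/14) − floor(5297/21) + floor(5297/42) = 2648 + 1765 + 756 − 882 − 378 − 252 + 126 = 3783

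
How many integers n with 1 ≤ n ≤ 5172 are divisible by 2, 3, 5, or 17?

3874

⌊5172/2⌋ + ⌊5172/3⌋ + ⌊5172/5⌋ + ⌊5172/17⌋ − ⌊5172/6⌋ − ⌊5172/10⌋ − ⌊5172/34⌋ − ⌊5172/15⌋ − ⌊5172/51⌋ − ⌊5172/85⌋ + ⌊5172/30⌋ + ⌊5172/102⌋ + ⌊5172/170⌋ + ⌊5172/255⌋ − ⌊5172/510⌋ = 2586 + 1724 + 1034 + 304 − 862 − 517 − 152 − 344 − 101 − 60 + 172 + 50 + 30 + 20 − 10 = 3874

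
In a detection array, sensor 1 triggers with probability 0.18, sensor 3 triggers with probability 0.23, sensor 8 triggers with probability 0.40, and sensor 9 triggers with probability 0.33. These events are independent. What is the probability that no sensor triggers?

P(none) = (1 − 0.18) × (1 − 0.23) × (1 − 0.40) × (1 − 0.33) = 0.82 × 0.77 × 0.60 × 0.67 = 0.2538228

0.2538228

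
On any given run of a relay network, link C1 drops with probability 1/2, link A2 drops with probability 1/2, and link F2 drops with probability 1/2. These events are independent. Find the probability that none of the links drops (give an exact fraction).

1/8

Since the events are independent, P(none) is the product of the individual non-occurrence probabilities.
P(none) = (1 − 1/2) × (1 − 1/2) × (1 − 1/2) = 1/2 × 1/2 × 1/2 = 1/8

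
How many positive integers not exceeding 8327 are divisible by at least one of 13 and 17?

640 + 489 − 37 = 1092

1092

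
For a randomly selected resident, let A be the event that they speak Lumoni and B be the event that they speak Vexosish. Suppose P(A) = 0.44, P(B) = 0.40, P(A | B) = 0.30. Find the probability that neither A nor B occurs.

P(A ∩ B) = P(B)·P(A|B) = 0.40 × 0.30 = 0.12
Apply inclusion-exclusion:
P(A ∪ B) = 0.44 + 0.40 − 0.12 = 0.72
P(none) = 1 − 0.72 = 0.28

0.28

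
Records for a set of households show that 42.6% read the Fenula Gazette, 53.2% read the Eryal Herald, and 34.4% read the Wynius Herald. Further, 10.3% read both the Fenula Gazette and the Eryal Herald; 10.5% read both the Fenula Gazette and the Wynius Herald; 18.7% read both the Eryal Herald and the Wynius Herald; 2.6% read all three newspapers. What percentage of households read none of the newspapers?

6.7%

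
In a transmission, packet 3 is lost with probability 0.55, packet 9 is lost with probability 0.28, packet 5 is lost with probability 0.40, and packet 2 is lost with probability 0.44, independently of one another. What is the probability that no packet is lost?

P(none) = (1 − 0.55) × (1 − 0.28) × (1 − 0.40) × (1 − 0.44) = 0.45 × 0.72 × 0.60 × 0.56 = 0.108864

0.108864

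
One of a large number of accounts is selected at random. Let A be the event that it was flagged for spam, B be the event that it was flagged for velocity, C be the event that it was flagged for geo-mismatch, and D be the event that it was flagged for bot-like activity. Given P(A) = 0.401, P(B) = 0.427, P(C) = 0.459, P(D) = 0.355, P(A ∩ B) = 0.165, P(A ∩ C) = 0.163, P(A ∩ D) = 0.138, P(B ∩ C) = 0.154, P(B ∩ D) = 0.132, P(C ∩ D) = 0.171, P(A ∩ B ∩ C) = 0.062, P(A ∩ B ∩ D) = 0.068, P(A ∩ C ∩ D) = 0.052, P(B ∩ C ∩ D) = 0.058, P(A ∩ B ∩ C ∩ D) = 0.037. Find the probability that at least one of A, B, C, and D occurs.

By inclusion–exclusion:
P(A ∪ B ∪ C ∪ D) = 0.401 + 0.427 + 0.459 + 0.355 − 0.165 − 0.163 − 0.138 − 0.154 − 0.132 − 0.171 + 0.062 + 0.068 + 0.052 + 0.058 − 0.037 = 0.922

0.922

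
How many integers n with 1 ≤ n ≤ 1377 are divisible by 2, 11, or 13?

Apply inclusion-exclusion:
⌊1377/2⌋ + ⌊1377/11⌋ + ⌊1377/13⌋ − ⌊1377/22⌋ − ⌊1377/26⌋ − ⌊1377/143⌋ + ⌊1377/286⌋ = 688 + 125 + 105 − 62 − 52 − 9 + 4 = 799

799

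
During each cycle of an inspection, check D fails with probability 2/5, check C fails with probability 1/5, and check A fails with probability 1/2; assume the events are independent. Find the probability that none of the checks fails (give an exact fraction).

6/25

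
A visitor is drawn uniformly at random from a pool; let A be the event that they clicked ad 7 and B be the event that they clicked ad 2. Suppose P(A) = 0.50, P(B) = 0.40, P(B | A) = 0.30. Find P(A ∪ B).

0.75

P(A ∩ B) = P(A)·P(B|A) = 0.50 × 0.30 = 0.15
P(A ∪ B) = 0.50 + 0.40 − 0.15 = 0.75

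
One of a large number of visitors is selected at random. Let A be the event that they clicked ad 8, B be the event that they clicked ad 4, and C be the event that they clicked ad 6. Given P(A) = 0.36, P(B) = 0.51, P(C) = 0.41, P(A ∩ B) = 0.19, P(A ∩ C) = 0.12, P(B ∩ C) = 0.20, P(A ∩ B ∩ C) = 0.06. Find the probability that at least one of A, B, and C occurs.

0.83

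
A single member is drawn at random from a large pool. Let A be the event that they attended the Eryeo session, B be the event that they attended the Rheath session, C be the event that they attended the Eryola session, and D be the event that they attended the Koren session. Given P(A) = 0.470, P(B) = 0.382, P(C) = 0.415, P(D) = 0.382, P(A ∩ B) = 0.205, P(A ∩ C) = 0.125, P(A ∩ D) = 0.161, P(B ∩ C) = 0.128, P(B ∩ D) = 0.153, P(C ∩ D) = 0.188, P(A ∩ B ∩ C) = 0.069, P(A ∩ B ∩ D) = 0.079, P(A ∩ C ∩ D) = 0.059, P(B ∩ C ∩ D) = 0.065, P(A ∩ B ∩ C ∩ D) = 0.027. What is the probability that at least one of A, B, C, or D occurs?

P(A ∪ B ∪ C ∪ D) = 0.470 + 0.382 + 0.415 + 0.382 − 0.205 − 0.125 − 0.161 − 0.128 − 0.153 − 0.188 + 0.069 + 0.079 + 0.059 + 0.065 − 0.027 = 0.934

0.934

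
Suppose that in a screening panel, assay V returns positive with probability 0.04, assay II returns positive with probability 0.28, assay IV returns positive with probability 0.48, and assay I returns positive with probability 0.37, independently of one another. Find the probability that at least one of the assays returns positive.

P(none) = (1 − 0.04) × (1 − 0.28) × (1 − 0.48) × (1 − 0.37) = 0.96 × 0.72 × 0.52 × 0.63 = 0.22643712
P(at least one) = 1 − 0.22643712 = 0.77356288

0.77356288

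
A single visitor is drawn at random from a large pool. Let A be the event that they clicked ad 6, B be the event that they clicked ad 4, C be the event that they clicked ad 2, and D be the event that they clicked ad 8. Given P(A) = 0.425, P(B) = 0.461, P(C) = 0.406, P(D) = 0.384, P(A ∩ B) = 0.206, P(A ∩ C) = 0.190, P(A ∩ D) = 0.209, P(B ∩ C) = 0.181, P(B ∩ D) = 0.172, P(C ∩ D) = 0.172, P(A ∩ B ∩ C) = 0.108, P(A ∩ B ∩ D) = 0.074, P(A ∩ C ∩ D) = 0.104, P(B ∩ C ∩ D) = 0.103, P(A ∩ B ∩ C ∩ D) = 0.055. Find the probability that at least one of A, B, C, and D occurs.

0.880

P(A ∪ B ∪ C ∪ D) = 0.425 + 0.461 + 0.406 + 0.384 − 0.206 − 0.190 − 0.209 − 0.181 − 0.172 − 0.172 + 0.108 + 0.074 + 0.104 + 0.103 − 0.055 = 0.880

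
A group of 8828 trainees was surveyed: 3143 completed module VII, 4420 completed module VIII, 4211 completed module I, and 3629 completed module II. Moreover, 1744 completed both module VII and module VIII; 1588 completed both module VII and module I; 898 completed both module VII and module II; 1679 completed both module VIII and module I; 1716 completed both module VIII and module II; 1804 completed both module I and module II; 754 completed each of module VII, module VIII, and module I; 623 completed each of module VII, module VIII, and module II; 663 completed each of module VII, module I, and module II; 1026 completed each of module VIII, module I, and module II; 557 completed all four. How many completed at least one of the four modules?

8483

|union| = 3143 + 4420 + 4211 + 3629 − 1744 − 1588 − 898 − 1679 − 1716 − 1804 + 754 + 623 + 663 + 1026 − 557 = 8483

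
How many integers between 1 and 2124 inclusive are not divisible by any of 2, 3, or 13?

653

⌊2124/2⌋ + ⌊2124/3⌋ + ⌊2124/13⌋ − ⌊2124/6⌋ − ⌊2124/26⌋ − ⌊2124/39⌋ + ⌊2124/78⌋ = 1062 + 708 + 163 − 354 − 81 − 54 + 27 = 1471
2124 − 1471 = 653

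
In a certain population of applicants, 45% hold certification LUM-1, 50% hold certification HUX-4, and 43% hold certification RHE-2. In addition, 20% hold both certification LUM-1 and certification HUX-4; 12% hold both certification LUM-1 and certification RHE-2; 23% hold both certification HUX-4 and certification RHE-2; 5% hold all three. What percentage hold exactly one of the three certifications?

43%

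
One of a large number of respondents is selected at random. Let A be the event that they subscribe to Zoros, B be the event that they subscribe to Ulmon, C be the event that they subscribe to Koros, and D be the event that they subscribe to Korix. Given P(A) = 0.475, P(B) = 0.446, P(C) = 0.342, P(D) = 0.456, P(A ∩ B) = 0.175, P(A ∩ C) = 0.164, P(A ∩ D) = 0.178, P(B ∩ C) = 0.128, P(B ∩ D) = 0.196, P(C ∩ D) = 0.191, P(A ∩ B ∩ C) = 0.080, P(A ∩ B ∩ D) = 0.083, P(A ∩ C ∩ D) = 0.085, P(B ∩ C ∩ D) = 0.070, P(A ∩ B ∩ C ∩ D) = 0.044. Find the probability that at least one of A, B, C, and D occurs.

Using inclusion–exclusion:
P(A ∪ B ∪ C ∪ D) = 0.475 + 0.446 + 0.342 + 0.456 − 0.175 − 0.164 − 0.178 − 0.128 − 0.196 − 0.191 + 0.080 + 0.083 + 0.085 + 0.070 − 0.044 = 0.961

0.961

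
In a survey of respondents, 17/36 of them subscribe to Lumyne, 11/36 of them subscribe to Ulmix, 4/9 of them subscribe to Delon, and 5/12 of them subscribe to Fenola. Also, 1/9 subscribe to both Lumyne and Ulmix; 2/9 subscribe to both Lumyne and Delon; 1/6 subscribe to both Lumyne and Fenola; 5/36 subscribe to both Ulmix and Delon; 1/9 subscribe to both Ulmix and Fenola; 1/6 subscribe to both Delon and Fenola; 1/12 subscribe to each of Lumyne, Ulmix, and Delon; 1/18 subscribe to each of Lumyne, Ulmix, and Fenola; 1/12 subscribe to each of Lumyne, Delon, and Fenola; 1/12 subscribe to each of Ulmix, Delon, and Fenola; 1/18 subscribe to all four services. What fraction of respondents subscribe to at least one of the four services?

By inclusion-exclusion,
P(≥1) = 17/36 + 11/36 + 4/9 + 5/12 − 1/9 − 2/9 − 1/6 − 5/36 − 1/9 − 1/6 + 1/12 + 1/18 + 1/12 + 1/12 − 1/18 = 35/36

35/36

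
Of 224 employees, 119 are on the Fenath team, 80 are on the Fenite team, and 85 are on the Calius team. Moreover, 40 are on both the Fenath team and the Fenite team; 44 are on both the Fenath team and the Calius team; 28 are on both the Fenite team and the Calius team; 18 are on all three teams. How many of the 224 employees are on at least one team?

190

|at least one| = 119 + 80 + 85 − 40 − 44 − 28 + 18 = 190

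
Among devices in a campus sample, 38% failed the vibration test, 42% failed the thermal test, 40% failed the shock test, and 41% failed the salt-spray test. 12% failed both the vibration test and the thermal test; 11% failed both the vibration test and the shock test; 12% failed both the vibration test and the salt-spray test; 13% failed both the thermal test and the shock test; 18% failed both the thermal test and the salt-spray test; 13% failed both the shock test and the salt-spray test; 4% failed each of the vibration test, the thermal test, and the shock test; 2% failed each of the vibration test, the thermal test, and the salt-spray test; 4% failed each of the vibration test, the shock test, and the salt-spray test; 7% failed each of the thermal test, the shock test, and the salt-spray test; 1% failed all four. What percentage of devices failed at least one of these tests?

98%

P(≥1) = 38 + 42 + 40 + 41 − 12 − 11 − 12 − 13 − 18 − 13 + 4 + 2 + 4 + 7 − 1 = 98%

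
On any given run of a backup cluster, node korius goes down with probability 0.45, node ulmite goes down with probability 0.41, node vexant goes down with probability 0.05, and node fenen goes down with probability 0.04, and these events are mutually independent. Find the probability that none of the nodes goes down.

0.295944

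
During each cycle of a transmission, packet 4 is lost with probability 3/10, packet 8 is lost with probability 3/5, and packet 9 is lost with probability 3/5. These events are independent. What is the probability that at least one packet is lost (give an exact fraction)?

111/125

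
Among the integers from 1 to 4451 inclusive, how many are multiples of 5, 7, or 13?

floor(4451/5) + floor(4451/7) + floor(4451/13) − floor(4451/35) − floor(4451/65) − floor(4451/91) + floor(4451/455) = 890 + 635 + 342 − 127 − 68 − 48 + 9 = 1633

1633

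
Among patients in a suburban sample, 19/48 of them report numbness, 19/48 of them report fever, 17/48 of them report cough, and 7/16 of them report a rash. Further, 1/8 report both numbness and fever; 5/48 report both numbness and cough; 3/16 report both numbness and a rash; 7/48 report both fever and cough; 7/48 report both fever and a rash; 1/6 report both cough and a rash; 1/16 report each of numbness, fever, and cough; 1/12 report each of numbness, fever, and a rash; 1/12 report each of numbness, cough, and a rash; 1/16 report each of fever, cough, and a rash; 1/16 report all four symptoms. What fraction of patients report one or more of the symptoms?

15/16

By inclusion-exclusion,
P(at least one) = 19/48 + 19/48 + 17/48 + 7/16 − 1/8 − 5/48 − 3/16 − 7/48 − 7/48 − 1/6 + 1/16 + 1/12 + 1/12 + 1/16 − 1/16 = 15/16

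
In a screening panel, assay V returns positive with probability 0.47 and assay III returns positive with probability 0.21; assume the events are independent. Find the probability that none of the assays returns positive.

0.4187

P(none) = (1 − 0.47) × (1 − 0.21) = 0.53 × 0.79 = 0.4187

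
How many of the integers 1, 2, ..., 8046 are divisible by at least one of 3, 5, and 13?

4085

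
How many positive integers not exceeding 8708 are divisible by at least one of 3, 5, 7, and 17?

Using inclusion–exclusion:
floor(8708/3) + floor(8708/5) + floor(8708/7) + floor(8708/17) − floor(8708/15) − floor(8708/21) − floor(8708/51) − floor(8708/35) − floor(8708/85) − floor(8708/119) + floor(8708/105) + floor(8708/255) + floor(8708/357) + floor(8708/595) − floor(8708/1785) = 2902 + 1741 + 1244 + 512 − 580 − 414 − 170 − 248 − 102 − 73 + 82 + 34 + 24 + 14 − 4 = 4962

4962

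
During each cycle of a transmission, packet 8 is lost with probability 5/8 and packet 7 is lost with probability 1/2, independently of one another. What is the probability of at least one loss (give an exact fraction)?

13/16

P(none) = (1 − 5/8) × (1 − 1/2) = 3/8 × 1/2 = 3/16
P(at least one) = 1 − 3/16 = 13/16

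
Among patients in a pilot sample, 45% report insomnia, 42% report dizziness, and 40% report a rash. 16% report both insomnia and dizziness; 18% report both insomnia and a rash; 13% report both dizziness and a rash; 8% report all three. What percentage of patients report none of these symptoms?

12%

P(≥1) = 45 + 42 + 40 − 16 − 18 − 13 + 8 = 88%
P(none) = 100% − 88% = 12%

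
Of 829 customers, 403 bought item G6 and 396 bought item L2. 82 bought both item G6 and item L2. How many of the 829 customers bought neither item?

Using inclusion–exclusion:
|union| = 403 + 396 − 82 = 717
None: 829 − 717 = 112

112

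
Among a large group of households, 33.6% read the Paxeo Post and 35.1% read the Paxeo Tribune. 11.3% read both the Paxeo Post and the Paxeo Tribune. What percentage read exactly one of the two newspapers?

46.1%

By inclusion–exclusion (exactly-one form):
P(exactly one) = 33.6 + 35.1 − 2·11.3 = 46.1%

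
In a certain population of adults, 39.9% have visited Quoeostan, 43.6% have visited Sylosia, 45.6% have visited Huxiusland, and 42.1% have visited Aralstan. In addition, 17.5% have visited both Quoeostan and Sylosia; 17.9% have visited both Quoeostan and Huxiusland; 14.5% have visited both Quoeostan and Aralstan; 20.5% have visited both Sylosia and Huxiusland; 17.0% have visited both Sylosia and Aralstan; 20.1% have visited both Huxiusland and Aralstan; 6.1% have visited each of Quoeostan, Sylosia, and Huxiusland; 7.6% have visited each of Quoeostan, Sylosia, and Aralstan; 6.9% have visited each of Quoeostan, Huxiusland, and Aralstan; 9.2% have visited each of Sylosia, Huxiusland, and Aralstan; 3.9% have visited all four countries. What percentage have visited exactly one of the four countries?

Using the inclusion–exclusion count for exactly one event:
P(exactly one) = 39.9 + 43.6 + 45.6 + 42.1 − 2·17.5 − 2·17.9 − 2·14.5 − 2·20.5 − 2·17.0 − 2·20.1 + 3·6.1 + 3·7.6 + 3·6.9 + 3·9.2 − 4·3.9 = 30.0%

30.0%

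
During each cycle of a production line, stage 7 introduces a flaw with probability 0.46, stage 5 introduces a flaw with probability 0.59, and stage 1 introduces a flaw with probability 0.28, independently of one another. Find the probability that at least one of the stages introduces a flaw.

0.840592

P(none) = (1 − 0.46) × (1 − 0.59) × (1 − 0.28) = 0.54 × 0.41 × 0.72 = 0.159408
P(at least one) = 1 − 0.159408 = 0.840592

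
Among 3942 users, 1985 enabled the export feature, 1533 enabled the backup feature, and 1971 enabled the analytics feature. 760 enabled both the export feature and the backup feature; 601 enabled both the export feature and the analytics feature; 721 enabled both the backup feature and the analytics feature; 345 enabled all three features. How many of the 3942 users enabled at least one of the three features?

3752

By inclusion–exclusion:
|union| = 1985 + 1533 + 1971 − 760 − 601 − 721 + 345 = 3752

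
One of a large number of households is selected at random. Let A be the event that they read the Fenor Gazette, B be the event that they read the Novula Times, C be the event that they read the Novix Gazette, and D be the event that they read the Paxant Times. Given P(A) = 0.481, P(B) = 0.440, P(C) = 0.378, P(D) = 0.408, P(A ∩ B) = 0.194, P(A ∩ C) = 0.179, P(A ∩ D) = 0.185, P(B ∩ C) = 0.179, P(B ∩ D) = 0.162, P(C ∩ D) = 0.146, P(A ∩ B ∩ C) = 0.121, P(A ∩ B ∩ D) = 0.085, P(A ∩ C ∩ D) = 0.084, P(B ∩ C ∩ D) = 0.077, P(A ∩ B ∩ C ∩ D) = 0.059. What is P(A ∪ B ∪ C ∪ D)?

0.970

Inclusion–exclusion gives
P(A ∪ B ∪ C ∪ D) = 0.481 + 0.440 + 0.378 + 0.408 − 0.194 − 0.179 − 0.185 − 0.179 − 0.162 − 0.146 + 0.121 + 0.085 + 0.084 + 0.077 − 0.059 = 0.970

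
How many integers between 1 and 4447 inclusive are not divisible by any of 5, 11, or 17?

By inclusion-exclusion,
floor(4447/5) + floor(4447/11) + floor(4447/17) − floor(4447/55) − floor(4447/85) − floor(4447/187) + floor(4447/935) = 889 + 404 + 261 − 80 − 52 − 23 + 4 = 1403
4447 − 1403 = 3044

3044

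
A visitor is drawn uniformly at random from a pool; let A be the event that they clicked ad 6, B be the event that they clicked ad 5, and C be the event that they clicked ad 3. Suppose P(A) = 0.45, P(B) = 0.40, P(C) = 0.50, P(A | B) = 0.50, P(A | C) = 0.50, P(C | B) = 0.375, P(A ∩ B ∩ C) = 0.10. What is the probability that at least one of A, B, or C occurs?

P(A ∩ B) = P(B)·P(A|B) = 0.40 × 0.50 = 0.20
P(A ∩ C) = P(C)·P(A|C) = 0.50 × 0.50 = 0.25
P(B ∩ C) = P(B)·P(C|B) = 0.40 × 0.375 = 0.15
Inclusion–exclusion gives
P(A ∪ B ∪ C) = 0.45 + 0.40 + 0.50 − 0.20 − 0.25 − 0.15 + 0.10 = 0.85

0.85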